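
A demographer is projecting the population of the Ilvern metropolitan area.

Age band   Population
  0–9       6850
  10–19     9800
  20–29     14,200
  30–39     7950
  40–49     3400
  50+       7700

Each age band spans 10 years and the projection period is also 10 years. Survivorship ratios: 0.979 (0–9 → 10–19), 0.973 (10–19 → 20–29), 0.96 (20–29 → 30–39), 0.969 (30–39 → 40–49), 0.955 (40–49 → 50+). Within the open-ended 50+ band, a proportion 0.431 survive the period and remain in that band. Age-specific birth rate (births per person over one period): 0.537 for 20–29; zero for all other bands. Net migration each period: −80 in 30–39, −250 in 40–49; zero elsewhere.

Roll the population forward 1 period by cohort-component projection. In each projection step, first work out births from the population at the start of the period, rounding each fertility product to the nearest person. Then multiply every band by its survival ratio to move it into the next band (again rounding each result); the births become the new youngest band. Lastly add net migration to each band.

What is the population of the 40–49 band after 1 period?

Period 1.
Births: 14200 * 0.537 = 7625
10–19: 6850 * 0.979 = 6706
20–29: 9800 * 0.973 = 9535
30–39: 14200 * 0.96 = 13632
40–49: 7950 * 0.969 = 7704
50+: 3400 * 0.955 + 7700 * 0.431 = 3247 + 3319 = 6566
Net migration: 30–39 − 80 → 13552; 40–49 − 250 → 7454
End of period: [7625, 6706, 9535, 13552, 7454, 6566]

7454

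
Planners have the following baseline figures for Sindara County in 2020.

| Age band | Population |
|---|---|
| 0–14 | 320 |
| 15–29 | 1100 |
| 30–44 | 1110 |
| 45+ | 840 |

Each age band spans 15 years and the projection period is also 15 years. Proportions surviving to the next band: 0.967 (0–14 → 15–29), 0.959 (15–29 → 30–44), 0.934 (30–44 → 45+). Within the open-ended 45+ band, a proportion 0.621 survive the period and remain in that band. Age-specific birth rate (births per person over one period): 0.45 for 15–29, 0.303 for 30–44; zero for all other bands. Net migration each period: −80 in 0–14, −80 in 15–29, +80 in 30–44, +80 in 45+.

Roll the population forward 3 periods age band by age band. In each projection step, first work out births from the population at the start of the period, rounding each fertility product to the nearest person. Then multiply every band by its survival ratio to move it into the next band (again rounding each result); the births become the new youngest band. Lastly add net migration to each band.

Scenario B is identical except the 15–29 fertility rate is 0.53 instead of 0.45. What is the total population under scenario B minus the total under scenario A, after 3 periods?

194

— Period 1 —
Births: 1100 * 0.45 = 495 ; 1110 * 0.303 = 336 → 831
15–29: 320 * 0.967 = 309
30–44: 1100 * 0.959 = 1055
45+: 1110 * 0.934 + 840 * 0.621 = 1037 + 522 = 1559
Net migration: 0–14 − 80 → 751; 15–29 − 80 → 229; 30–44 + 80 → 1135; 45+ + 80 → 1639
End of period: [751, 229, 1135, 1639]
— Period 2 —
Births: 229 * 0.45 = 103 ; 1135 * 0.303 = 344 → 447
15–29: 751 * 0.967 = 726
30–44: 229 * 0.959 = 220
45+: 1135 * 0.934 + 1639 * 0.621 = 1060 + 1018 = 2078
Net migration: 0–14 − 80 → 367; 15–29 − 80 → 646; 30–44 + 80 → 300; 45+ + 80 → 2158
End of period: [367, 646, 300, 2158]
— Period 3 —
Births: 646 * 0.45 = 291 ; 300 * 0.303 = 91 → 382
15–29: 367 * 0.967 = 355
30–44: 646 * 0.959 = 620
45+: 300 * 0.934 + 2158 * 0.621 = 280 + 1340 = 1620
Net migration: 0–14 − 80 → 302; 15–29 − 80 → 275; 30–44 + 80 → 700; 45+ + 80 → 1700
End of period: [302, 275, 700, 1700]
Scenario A total after 3 periods: 2977
Scenario B projection —
— Period 1 —
Births: 1100 * 0.53 = 583 ; 1110 * 0.303 = 336 → 919
15–29: 320 * 0.967 = 309
30–44: 1100 * 0.959 = 1055
45+: 1110 * 0.934 + 840 * 0.621 = 1037 + 522 = 1559
Net migration: 0–14 − 80 → 839; 15–29 − 80 → 229; 30–44 + 80 → 1135; 45+ + 80 → 1639
End of period: [839, 229, 1135, 1639]
— Period 2 —
Births: 229 * 0.53 = 121 ; 1135 * 0.303 = 344 → 465
15–29: 839 * 0.967 = 811
30–44: 229 * 0.959 = 220
45+: 1135 * 0.934 + 1639 * 0.621 = 1060 + 1018 = 2078
Net migration: 0–14 − 80 → 385; 15–29 − 80 → 731; 30–44 + 80 → 300; 45+ + 80 → 2158
End of period: [385, 731, 300, 2158]
— Period 3 —
Births: 731 * 0.53 = 387 ; 300 * 0.303 = 91 → 478
15–29: 385 * 0.967 = 372
30–44: 731 * 0.959 = 701
45+: 300 * 0.934 + 2158 * 0.621 = 280 + 1340 = 1620
Net migration: 0–14 − 80 → 398; 15–29 − 80 → 292; 30–44 + 80 → 781; 45+ + 80 → 1700
End of period: [398, 292, 781, 1700]
Scenario B total after 3 periods: 3171
Difference B − A = 3171 − 2977 = 194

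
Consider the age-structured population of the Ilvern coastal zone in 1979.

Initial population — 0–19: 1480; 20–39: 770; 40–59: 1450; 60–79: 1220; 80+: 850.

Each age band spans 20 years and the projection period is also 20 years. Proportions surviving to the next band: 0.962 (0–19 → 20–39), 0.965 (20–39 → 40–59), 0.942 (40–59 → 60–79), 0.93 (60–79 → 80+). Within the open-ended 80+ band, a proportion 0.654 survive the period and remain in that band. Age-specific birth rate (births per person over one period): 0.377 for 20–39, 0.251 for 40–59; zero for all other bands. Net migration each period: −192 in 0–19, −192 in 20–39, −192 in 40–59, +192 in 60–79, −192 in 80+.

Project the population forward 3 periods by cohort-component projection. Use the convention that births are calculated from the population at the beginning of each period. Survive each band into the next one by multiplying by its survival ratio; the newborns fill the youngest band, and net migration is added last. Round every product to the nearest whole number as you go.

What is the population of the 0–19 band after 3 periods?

— Period 1 —
Births: 770 * 0.377 = 290 ; 1450 * 0.251 = 364 ⇒ total 654
20–39: 1480 * 0.962 = 1424
40–59: 770 * 0.965 = 743
60–79: 1450 * 0.942 = 1366
80+: 1220 * 0.93 + 850 * 0.654 = 1135 + 556 = 1691
Net migration: 0–19 − 192 → 462; 20–39 − 192 → 1232; 40–59 − 192 → 551; 60–79 + 192 → 1558; 80+ − 192 → 1499
Giving 462 / 1232 / 551 / 1558 / 1499.
— Period 2 —
Births: 1232 * 0.377 = 464 ; 551 * 0.251 = 138 ⇒ total 602
20–39: 462 * 0.962 = 444
40–59: 1232 * 0.965 = 1189
60–79: 551 * 0.942 = 519
80+: 1558 * 0.93 + 1499 * 0.654 = 1449 + 980 = 2429
Net migration: 0–19 − 192 → 410; 20–39 − 192 → 252; 40–59 − 192 → 997; 60–79 + 192 → 711; 80+ − 192 → 2237
Giving 410 / 252 / 997 / 711 / 2237.
— Period 3 —
Births: 252 * 0.377 = 95 ; 997 * 0.251 = 250 ⇒ total 345
20–39: 410 * 0.962 = 394
40–59: 252 * 0.965 = 243
60–79: 997 * 0.942 = 939
80+: 711 * 0.93 + 2237 * 0.654 = 661 + 1463 = 2124
Net migration: 0–19 − 192 → 153; 20–39 − 192 → 202; 40–59 − 192 → 51; 60–79 + 192 → 1131; 80+ − 192 → 1932
Giving 153 / 202 / 51 / 1131 / 1932.

153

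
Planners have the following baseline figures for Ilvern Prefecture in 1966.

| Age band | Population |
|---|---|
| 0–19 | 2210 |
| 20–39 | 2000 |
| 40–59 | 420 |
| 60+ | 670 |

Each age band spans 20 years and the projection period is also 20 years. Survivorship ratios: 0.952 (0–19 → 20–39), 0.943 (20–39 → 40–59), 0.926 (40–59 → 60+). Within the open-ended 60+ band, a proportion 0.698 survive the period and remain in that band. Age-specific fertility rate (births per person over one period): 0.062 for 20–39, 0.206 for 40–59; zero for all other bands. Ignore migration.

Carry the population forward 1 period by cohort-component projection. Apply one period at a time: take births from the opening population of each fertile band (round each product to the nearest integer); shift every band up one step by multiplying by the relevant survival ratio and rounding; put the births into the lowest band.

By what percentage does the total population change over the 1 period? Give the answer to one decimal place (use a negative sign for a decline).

-4.6

After projecting period 1:
Births: 2000 * 0.062 = 124 ; 420 * 0.206 = 87 — total 211
20–39: 2210 * 0.952 = 2104
40–59: 2000 * 0.943 = 1886
60+: 420 * 0.926 + 670 * 0.698 = 389 + 468 = 857
Giving 211 / 2104 / 1886 / 857.
Total: 5300 → 5058; change = -242; percentage change = -4.6%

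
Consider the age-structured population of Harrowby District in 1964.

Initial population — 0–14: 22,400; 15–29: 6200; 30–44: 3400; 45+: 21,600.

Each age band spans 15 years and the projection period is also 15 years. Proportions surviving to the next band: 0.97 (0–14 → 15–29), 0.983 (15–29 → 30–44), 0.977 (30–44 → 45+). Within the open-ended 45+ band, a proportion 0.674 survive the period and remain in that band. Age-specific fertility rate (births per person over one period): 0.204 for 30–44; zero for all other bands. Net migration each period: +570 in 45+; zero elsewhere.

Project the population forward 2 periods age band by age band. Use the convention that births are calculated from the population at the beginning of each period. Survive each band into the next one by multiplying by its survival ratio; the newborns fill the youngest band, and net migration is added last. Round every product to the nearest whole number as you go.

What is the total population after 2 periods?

Period 1.
Births: 3400 × 0.204 = 694
15–29: 22400 × 0.97 = 21728
30–44: 6200 × 0.983 = 6095
45+: 3400 × 0.977 + 21600 × 0.674 = 3322 + 14558 = 17880
Net migration: 45+ + 570 → 18450
→ [694, 21728, 6095, 18450]
Period 2.
Births: 6095 × 0.204 = 1243
15–29: 694 × 0.97 = 673
30–44: 21728 × 0.983 = 21359
45+: 6095 × 0.977 + 18450 × 0.674 = 5955 + 12435 = 18390
Net migration: 45+ + 570 → 18960
→ [1243, 673, 21359, 18960]
Total after period 2: 1243 + 673 + 21359 + 18960 = 42235

42235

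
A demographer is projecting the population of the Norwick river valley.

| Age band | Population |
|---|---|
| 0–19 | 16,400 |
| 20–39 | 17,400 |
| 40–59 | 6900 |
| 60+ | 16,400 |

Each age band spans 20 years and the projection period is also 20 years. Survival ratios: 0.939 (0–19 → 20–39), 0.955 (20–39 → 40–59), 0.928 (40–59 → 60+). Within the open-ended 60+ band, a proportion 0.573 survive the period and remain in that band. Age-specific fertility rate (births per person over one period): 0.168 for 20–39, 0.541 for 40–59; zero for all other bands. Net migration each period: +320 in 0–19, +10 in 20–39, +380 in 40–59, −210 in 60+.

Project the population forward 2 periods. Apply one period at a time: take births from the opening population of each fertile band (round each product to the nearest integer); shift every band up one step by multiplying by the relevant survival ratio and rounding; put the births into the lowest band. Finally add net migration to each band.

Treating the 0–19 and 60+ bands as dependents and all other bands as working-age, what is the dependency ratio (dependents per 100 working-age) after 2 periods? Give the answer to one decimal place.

(Groups numbered youngest = 1 to oldest = 4.)
[period 1]
Births: 17400 * 0.168 = 2923  |  6900 * 0.541 = 3733 — total 6656
Group 2: 16400 * 0.939 = 15400
Group 3: 17400 * 0.955 = 16617
Group 4: 6900 * 0.928 + 16400 * 0.573 = 6403 + 9397 = 15800
Net migration: Group 1 + 320 → 6976; Group 2 + 10 → 15410; Group 3 + 380 → 16997; Group 4 − 210 → 15590
Population now: 0–19=6976, 20–39=15410, 40–59=16997, 60+=15590
[period 2]
Births: 15410 * 0.168 = 2589  |  16997 * 0.541 = 9195 — total 11784
Group 2: 6976 * 0.939 = 6550
Group 3: 15410 * 0.955 = 14717
Group 4: 16997 * 0.928 + 15590 * 0.573 = 15773 + 8933 = 24706
Net migration: Group 1 + 320 → 12104; Group 2 + 10 → 6560; Group 3 + 380 → 15097; Group 4 − 210 → 24496
Population now: 0–19=12104, 20–39=6560, 40–59=15097, 60+=24496
Dependents (band 0–19 + band 60+) = 12104 + 24496 = 36600; working-age = 21657; ratio = 36600/21657 × 100 = 169.0

169.0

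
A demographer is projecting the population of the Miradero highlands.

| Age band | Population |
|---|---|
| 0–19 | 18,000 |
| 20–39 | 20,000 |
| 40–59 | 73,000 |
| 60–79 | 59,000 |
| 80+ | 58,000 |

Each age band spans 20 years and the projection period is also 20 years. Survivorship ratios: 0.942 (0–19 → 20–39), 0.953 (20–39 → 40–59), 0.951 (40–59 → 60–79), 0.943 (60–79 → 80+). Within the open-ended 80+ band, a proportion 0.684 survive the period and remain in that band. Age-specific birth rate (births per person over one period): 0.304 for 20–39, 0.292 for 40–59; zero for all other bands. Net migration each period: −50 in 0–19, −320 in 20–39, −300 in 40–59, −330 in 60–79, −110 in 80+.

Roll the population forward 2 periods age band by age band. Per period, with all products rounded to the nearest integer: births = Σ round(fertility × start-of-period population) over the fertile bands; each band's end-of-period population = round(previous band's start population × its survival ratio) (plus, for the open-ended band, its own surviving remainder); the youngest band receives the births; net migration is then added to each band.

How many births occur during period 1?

27396

Period 1.
Births: 20000 × 0.304 = 6080, 73000 × 0.292 = 21316 → 27396
20–39: 18000 × 0.942 = 16956
40–59: 20000 × 0.953 = 19060
60–79: 73000 × 0.951 = 69423
80+: 59000 × 0.943 + 58000 × 0.684 = 55637 + 39672 = 95309
Net migration: 0–19 − 50 → 27346; 20–39 − 320 → 16636; 40–59 − 300 → 18760; 60–79 − 330 → 69093; 80+ − 110 → 95199
End of period: [27346, 16636, 18760, 69093, 95199]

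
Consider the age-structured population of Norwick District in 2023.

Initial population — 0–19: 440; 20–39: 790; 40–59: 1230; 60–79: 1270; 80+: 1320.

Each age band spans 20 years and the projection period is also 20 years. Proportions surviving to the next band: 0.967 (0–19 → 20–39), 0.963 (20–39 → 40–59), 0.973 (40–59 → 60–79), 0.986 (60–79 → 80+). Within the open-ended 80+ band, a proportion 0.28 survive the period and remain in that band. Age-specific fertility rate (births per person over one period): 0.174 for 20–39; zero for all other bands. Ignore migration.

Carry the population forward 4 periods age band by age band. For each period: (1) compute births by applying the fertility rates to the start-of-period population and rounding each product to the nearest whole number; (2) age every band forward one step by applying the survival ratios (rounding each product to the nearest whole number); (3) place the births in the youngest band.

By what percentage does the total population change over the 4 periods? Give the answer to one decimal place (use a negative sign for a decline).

-81.1

[period 1]
Births: 790 × 0.174 = 137
20–39: 440 × 0.967 = 425
40–59: 790 × 0.963 = 761
60–79: 1230 × 0.973 = 1197
80+: 1270 × 0.986 + 1320 × 0.28 = 1252 + 370 = 1622
→ [137, 425, 761, 1197, 1622]
[period 2]
Births: 425 × 0.174 = 74
20–39: 137 × 0.967 = 132
40–59: 425 × 0.963 = 409
60–79: 761 × 0.973 = 740
80+: 1197 × 0.986 + 1622 × 0.28 = 1180 + 454 = 1634
→ [74, 132, 409, 740, 1634]
[period 3]
Births: 132 × 0.174 = 23
20–39: 74 × 0.967 = 72
40–59: 132 × 0.963 = 127
60–79: 409 × 0.973 = 398
80+: 740 × 0.986 + 1634 × 0.28 = 730 + 458 = 1188
→ [23, 72, 127, 398, 1188]
[period 4]
Births: 72 × 0.174 = 13
20–39: 23 × 0.967 = 22
40–59: 72 × 0.963 = 69
60–79: 127 × 0.973 = 124
80+: 398 × 0.986 + 1188 × 0.28 = 392 + 333 = 725
→ [13, 22, 69, 124, 725]
Total: 5050 → 953; change = -4097; percentage change = -81.1%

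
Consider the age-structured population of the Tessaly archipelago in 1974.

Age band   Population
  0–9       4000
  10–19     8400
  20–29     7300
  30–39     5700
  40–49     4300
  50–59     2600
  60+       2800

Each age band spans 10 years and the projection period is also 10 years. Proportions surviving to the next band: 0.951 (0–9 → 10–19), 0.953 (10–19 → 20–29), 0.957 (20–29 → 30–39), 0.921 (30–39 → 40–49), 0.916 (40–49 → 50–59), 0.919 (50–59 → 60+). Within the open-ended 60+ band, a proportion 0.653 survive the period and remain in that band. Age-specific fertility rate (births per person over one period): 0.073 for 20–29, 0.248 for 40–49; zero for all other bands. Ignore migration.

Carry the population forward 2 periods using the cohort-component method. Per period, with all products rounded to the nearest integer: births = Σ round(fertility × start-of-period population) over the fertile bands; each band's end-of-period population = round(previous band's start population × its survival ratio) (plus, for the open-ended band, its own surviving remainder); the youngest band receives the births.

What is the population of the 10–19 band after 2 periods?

1521

[period 1]
Births: 7300 × 0.073 = 533 ; 4300 × 0.248 = 1066 → total 1599
10–19: 4000 × 0.951 = 3804
20–29: 8400 × 0.953 = 8005
30–39: 7300 × 0.957 = 6986
40–49: 5700 × 0.921 = 5250
50–59: 4300 × 0.916 = 3939
60+: 2600 × 0.919 + 2800 × 0.653 = 2389 + 1828 = 4217
Population now: 0–9=1599, 10–19=3804, 20–29=8005, 30–39=6986, 40–49=5250, 50–59=3939, 60+=4217
[period 2]
Births: 8005 × 0.073 = 584 ; 5250 × 0.248 = 1302 → total 1886
10–19: 1599 × 0.951 = 1521
20–29: 3804 × 0.953 = 3625
30–39: 8005 × 0.957 = 7661
40–49: 6986 × 0.921 = 6434
50–59: 5250 × 0.916 = 4809
60+: 3939 × 0.919 + 4217 × 0.653 = 3620 + 2754 = 6374
Population now: 0–9=1886, 10–19=1521, 20–29=3625, 30–39=7661, 40–49=6434, 50–59=4809, 60+=6374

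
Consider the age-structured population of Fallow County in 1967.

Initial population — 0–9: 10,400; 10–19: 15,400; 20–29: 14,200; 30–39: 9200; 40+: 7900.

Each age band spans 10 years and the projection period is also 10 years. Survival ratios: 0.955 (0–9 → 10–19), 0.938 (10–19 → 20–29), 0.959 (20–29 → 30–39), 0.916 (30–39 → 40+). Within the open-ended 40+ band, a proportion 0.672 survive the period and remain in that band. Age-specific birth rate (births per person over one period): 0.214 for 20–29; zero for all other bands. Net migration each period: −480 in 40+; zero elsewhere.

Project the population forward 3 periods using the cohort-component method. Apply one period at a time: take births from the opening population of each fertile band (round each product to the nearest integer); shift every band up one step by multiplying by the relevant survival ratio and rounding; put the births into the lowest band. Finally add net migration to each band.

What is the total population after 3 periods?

42857

Period 1:
Births: 14200 × 0.214 = 3039
10–19: 10400 × 0.955 = 9932
20–29: 15400 × 0.938 = 14445
30–39: 14200 × 0.959 = 13618
40+: 9200 × 0.916 + 7900 × 0.672 = 8427 + 5309 = 13736
Net migration: 40+ − 480 → 13256
Population now: 0–9=3039, 10–19=9932, 20–29=14445, 30–39=13618, 40+=13256
Period 2:
Births: 14445 × 0.214 = 3091
10–19: 3039 × 0.955 = 2902
20–29: 9932 × 0.938 = 9316
30–39: 14445 × 0.959 = 13853
40+: 13618 × 0.916 + 13256 × 0.672 = 12474 + 8908 = 21382
Net migration: 40+ − 480 → 20902
Population now: 0–9=3091, 10–19=2902, 20–29=9316, 30–39=13853, 40+=20902
Period 3:
Births: 9316 × 0.214 = 1994
10–19: 3091 × 0.955 = 2952
20–29: 2902 × 0.938 = 2722
30–39: 9316 × 0.959 = 8934
40+: 13853 × 0.916 + 20902 × 0.672 = 12689 + 14046 = 26735
Net migration: 40+ − 480 → 26255
Population now: 0–9=1994, 10–19=2952, 20–29=2722, 30–39=8934, 40+=26255
Total after period 3: 1994 + 2952 + 2722 + 8934 + 26255 = 42857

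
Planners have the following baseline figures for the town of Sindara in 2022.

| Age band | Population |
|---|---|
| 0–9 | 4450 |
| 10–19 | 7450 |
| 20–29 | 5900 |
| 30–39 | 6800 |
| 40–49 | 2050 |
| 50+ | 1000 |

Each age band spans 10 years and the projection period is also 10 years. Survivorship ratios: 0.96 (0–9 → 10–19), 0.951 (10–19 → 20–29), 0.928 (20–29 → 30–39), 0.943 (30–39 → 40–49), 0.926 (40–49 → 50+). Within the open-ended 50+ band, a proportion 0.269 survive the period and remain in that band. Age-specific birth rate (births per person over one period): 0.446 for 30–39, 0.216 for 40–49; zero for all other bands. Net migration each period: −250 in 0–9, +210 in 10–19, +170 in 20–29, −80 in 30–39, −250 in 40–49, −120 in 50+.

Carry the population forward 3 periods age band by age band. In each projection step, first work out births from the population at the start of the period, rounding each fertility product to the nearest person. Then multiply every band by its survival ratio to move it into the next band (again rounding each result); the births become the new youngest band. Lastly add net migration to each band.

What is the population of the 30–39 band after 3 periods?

Period 1:
Births: 6800 × 0.446 = 3033 ; 2050 × 0.216 = 443 — total 3476
10–19: 4450 × 0.96 = 4272
20–29: 7450 × 0.951 = 7085
30–39: 5900 × 0.928 = 5475
40–49: 6800 × 0.943 = 6412
50+: 2050 × 0.926 + 1000 × 0.269 = 1898 + 269 = 2167
Net migration: 0–9 − 250 → 3226; 10–19 + 210 → 4482; 20–29 + 170 → 7255; 30–39 − 80 → 5395; 40–49 − 250 → 6162; 50+ − 120 → 2047
End of period: [3226, 4482, 7255, 5395, 6162, 2047]
Period 2:
Births: 5395 × 0.446 = 2406 ; 6162 × 0.216 = 1331 — total 3737
10–19: 3226 × 0.96 = 3097
20–29: 4482 × 0.951 = 4262
30–39: 7255 × 0.928 = 6733
40–49: 5395 × 0.943 = 5087
50+: 6162 × 0.926 + 2047 × 0.269 = 5706 + 551 = 6257
Net migration: 0–9 − 250 → 3487; 10–19 + 210 → 3307; 20–29 + 170 → 4432; 30–39 − 80 → 6653; 40–49 − 250 → 4837; 50+ − 120 → 6137
End of period: [3487, 3307, 4432, 6653, 4837, 6137]
Period 3:
Births: 6653 × 0.446 = 2967 ; 4837 × 0.216 = 1045 — total 4012
10–19: 3487 × 0.96 = 3348
20–29: 3307 × 0.951 = 3145
30–39: 4432 × 0.928 = 4113
40–49: 6653 × 0.943 = 6274
50+: 4837 × 0.926 + 6137 × 0.269 = 4479 + 1651 = 6130
Net migration: 0–9 − 250 → 3762; 10–19 + 210 → 3558; 20–29 + 170 → 3315; 30–39 − 80 → 4033; 40–49 − 250 → 6024; 50+ − 120 → 6010
End of period: [3762, 3558, 3315, 4033, 6024, 6010]

4033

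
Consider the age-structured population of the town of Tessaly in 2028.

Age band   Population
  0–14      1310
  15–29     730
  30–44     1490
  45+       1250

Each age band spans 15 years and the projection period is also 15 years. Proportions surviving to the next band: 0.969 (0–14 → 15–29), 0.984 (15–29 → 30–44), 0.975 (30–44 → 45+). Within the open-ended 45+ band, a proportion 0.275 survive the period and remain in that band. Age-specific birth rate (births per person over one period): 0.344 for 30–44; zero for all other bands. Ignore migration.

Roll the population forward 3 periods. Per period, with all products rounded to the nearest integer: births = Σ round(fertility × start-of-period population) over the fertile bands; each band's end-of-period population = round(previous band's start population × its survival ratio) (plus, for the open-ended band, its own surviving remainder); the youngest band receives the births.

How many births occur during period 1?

513

Numbering the bands 1..4 from youngest to oldest:
— Period 1 —
Births: 1490 × 0.344 = 513
Band 2: 1310 × 0.969 = 1269
Band 3: 730 × 0.984 = 718
Band 4: 1490 × 0.975 + 1250 × 0.275 = 1453 + 344 = 1797
End of period: [513, 1269, 718, 1797]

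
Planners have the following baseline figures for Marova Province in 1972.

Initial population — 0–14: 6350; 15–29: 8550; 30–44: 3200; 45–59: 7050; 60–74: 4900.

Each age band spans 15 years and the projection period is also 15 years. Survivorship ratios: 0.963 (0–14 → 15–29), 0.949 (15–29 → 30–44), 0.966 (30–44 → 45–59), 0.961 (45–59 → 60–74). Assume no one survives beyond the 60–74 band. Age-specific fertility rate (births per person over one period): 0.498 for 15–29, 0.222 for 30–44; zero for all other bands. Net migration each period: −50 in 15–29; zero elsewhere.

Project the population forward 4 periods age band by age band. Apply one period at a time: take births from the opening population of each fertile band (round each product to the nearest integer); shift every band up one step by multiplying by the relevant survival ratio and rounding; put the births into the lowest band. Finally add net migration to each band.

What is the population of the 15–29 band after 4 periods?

3451

[period 1]
Births: 8550 * 0.498 = 4258 ; 3200 * 0.222 = 710 → 4968
15–29: 6350 * 0.963 = 6115
30–44: 8550 * 0.949 = 8114
45–59: 3200 * 0.966 = 3091
60–74: 7050 * 0.961 = 6775
Net migration: 15–29 − 50 → 6065
End of period: [4968, 6065, 8114, 3091, 6775]
[period 2]
Births: 6065 * 0.498 = 3020 ; 8114 * 0.222 = 1801 → 4821
15–29: 4968 * 0.963 = 4784
30–44: 6065 * 0.949 = 5756
45–59: 8114 * 0.966 = 7838
60–74: 3091 * 0.961 = 2970
Net migration: 15–29 − 50 → 4734
End of period: [4821, 4734, 5756, 7838, 2970]
[period 3]
Births: 4734 * 0.498 = 2358 ; 5756 * 0.222 = 1278 → 3636
15–29: 4821 * 0.963 = 4643
30–44: 4734 * 0.949 = 4493
45–59: 5756 * 0.966 = 5560
60–74: 7838 * 0.961 = 7532
Net migration: 15–29 − 50 → 4593
End of period: [3636, 4593, 4493, 5560, 7532]
[period 4]
Births: 4593 * 0.498 = 2287 ; 4493 * 0.222 = 997 → 3284
15–29: 3636 * 0.963 = 3501
30–44: 4593 * 0.949 = 4359
45–59: 4493 * 0.966 = 4340
60–74: 5560 * 0.961 = 5343
Net migration: 15–29 − 50 → 3451
End of period: [3284, 3451, 4359, 4340, 5343]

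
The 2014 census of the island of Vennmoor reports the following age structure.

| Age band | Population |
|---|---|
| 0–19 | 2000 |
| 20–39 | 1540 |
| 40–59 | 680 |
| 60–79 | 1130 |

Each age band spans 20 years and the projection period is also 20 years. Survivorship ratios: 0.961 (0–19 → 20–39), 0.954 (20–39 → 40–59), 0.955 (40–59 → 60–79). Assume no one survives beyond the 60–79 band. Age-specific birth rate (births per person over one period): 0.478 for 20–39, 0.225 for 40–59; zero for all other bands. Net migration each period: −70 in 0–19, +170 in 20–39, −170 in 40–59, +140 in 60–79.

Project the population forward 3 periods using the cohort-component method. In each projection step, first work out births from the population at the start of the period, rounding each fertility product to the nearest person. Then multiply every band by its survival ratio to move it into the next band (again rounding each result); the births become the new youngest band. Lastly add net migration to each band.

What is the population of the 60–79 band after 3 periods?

1884

Call the groups 1 to 4, youngest first.
After projecting period 1:
Births: 1540 × 0.478 = 736 ; 680 × 0.225 = 153 — total 889
Group 2: 2000 × 0.961 = 1922
Group 3: 1540 × 0.954 = 1469
Group 4: 680 × 0.955 = 649
Net migration: Group 1 − 70 → 819; Group 2 + 170 → 2092; Group 3 − 170 → 1299; Group 4 + 140 → 789
→ [819, 2092, 1299, 789]
After projecting period 2:
Births: 2092 × 0.478 = 1000 ; 1299 × 0.225 = 292 — total 1292
Group 2: 819 × 0.961 = 787
Group 3: 2092 × 0.954 = 1996
Group 4: 1299 × 0.955 = 1241
Net migration: Group 1 − 70 → 1222; Group 2 + 170 → 957; Group 3 − 170 → 1826; Group 4 + 140 → 1381
→ [1222, 957, 1826, 1381]
After projecting period 3:
Births: 957 × 0.478 = 457 ; 1826 × 0.225 = 411 — total 868
Group 2: 1222 × 0.961 = 1174
Group 3: 957 × 0.954 = 913
Group 4: 1826 × 0.955 = 1744
Net migration: Group 1 − 70 → 798; Group 2 + 170 → 1344; Group 3 − 170 → 743; Group 4 + 140 → 1884
→ [798, 1344, 743, 1884]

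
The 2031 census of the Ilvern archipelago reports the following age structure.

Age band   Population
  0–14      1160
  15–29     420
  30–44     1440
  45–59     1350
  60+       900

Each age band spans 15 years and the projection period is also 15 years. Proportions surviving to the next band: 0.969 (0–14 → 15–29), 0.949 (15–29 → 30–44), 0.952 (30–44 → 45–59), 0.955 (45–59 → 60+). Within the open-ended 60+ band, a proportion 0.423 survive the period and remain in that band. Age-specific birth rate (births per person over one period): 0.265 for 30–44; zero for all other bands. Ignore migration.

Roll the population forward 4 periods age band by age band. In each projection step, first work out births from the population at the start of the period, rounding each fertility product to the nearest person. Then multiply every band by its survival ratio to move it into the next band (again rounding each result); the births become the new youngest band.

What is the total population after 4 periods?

Let band 1 be 0–14 through band 5 = 60+.
Period 1:
Births: 1440 * 0.265 = 382
Band 2: 1160 * 0.969 = 1124
Band 3: 420 * 0.949 = 399
Band 4: 1440 * 0.952 = 1371
Band 5: 1350 * 0.955 + 900 * 0.423 = 1289 + 381 = 1670
→ [382, 1124, 399, 1371, 1670]
Period 2:
Births: 399 * 0.265 = 106
Band 2: 382 * 0.969 = 370
Band 3: 1124 * 0.949 = 1067
Band 4: 399 * 0.952 = 380
Band 5: 1371 * 0.955 + 1670 * 0.423 = 1309 + 706 = 2015
→ [106, 370, 1067, 380, 2015]
Period 3:
Births: 1067 * 0.265 = 283
Band 2: 106 * 0.969 = 103
Band 3: 370 * 0.949 = 351
Band 4: 1067 * 0.952 = 1016
Band 5: 380 * 0.955 + 2015 * 0.423 = 363 + 852 = 1215
→ [283, 103, 351, 1016, 1215]
Period 4:
Births: 351 * 0.265 = 93
Band 2: 283 * 0.969 = 274
Band 3: 103 * 0.949 = 98
Band 4: 351 * 0.952 = 334
Band 5: 1016 * 0.955 + 1215 * 0.423 = 970 + 514 = 1484
→ [93, 274, 98, 334, 1484]
Total after period 4: 93 + 274 + 98 + 334 + 1484 = 2283

2283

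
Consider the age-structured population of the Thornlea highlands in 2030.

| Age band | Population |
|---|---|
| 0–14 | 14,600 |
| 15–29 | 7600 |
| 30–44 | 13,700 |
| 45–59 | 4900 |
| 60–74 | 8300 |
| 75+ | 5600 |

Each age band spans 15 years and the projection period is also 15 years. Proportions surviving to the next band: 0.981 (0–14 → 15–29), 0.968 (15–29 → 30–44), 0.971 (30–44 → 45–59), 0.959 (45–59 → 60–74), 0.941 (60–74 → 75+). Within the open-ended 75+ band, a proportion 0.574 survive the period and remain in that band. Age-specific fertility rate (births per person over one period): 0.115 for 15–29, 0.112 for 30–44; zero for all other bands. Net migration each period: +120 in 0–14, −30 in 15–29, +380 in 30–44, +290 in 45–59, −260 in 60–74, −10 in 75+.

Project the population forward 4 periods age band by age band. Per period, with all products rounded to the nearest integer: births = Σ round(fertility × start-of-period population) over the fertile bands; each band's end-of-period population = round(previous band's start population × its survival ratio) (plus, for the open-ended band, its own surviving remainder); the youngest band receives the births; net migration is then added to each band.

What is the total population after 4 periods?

Period 1.
Births: 7600 * 0.115 = 874, 13700 * 0.112 = 1534 → 2408
15–29: 14600 * 0.981 = 14323
30–44: 7600 * 0.968 = 7357
45–59: 13700 * 0.971 = 13303
60–74: 4900 * 0.959 = 4699
75+: 8300 * 0.941 + 5600 * 0.574 = 7810 + 3214 = 11024
Net migration: 0–14 + 120 → 2528; 15–29 − 30 → 14293; 30–44 + 380 → 7737; 45–59 + 290 → 13593; 60–74 − 260 → 4439; 75+ − 10 → 11014
Population now: 0–14=2528, 15–29=14293, 30–44=7737, 45–59=13593, 60–74=4439, 75+=11014
Period 2.
Births: 14293 * 0.115 = 1644, 7737 * 0.112 = 867 → 2511
15–29: 2528 * 0.981 = 2480
30–44: 14293 * 0.968 = 13836
45–59: 7737 * 0.971 = 7513
60–74: 13593 * 0.959 = 13036
75+: 4439 * 0.941 + 11014 * 0.574 = 4177 + 6322 = 10499
Net migration: 0–14 + 120 → 2631; 15–29 − 30 → 2450; 30–44 + 380 → 14216; 45–59 + 290 → 7803; 60–74 − 260 → 12776; 75+ − 10 → 10489
Population now: 0–14=2631, 15–29=2450, 30–44=14216, 45–59=7803, 60–74=12776, 75+=10489
Period 3.
Births: 2450 * 0.115 = 282, 14216 * 0.112 = 1592 → 1874
15–29: 2631 * 0.981 = 2581
30–44: 2450 * 0.968 = 2372
45–59: 14216 * 0.971 = 13804
60–74: 7803 * 0.959 = 7483
75+: 12776 * 0.941 + 10489 * 0.574 = 12022 + 6021 = 18043
Net migration: 0–14 + 120 → 1994; 15–29 − 30 → 2551; 30–44 + 380 → 2752; 45–59 + 290 → 14094; 60–74 − 260 → 7223; 75+ − 10 → 18033
Population now: 0–14=1994, 15–29=2551, 30–44=2752, 45–59=14094, 60–74=7223, 75+=18033
Period 4.
Births: 2551 * 0.115 = 293, 2752 * 0.112 = 308 → 601
15–29: 1994 * 0.981 = 1956
30–44: 2551 * 0.968 = 2469
45–59: 2752 * 0.971 = 2672
60–74: 14094 * 0.959 = 13516
75+: 7223 * 0.941 + 18033 * 0.574 = 6797 + 10351 = 17148
Net migration: 0–14 + 120 → 721; 15–29 − 30 → 1926; 30–44 + 380 → 2849; 45–59 + 290 → 2962; 60–74 − 260 → 13256; 75+ − 10 → 17138
Population now: 0–14=721, 15–29=1926, 30–44=2849, 45–59=2962, 60–74=13256, 75+=17138
Total after period 4: 721 + 1926 + 2849 + 2962 + 13256 + 17138 = 38852

38852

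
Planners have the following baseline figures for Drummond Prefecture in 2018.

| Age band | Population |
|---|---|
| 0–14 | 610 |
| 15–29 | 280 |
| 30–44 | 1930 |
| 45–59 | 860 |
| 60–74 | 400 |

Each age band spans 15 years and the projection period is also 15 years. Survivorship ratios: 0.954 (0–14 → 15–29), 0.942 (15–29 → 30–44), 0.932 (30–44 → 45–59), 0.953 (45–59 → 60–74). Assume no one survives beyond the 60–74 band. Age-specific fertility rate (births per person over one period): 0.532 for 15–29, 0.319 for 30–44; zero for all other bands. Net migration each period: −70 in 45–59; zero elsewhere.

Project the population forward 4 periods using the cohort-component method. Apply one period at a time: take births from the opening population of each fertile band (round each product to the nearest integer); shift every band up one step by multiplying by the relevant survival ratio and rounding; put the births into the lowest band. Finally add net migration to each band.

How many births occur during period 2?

394

Let band 1 be 0–14 through band 5 = 60–74.
After projecting period 1:
Births: 280 × 0.532 = 149  |  1930 × 0.319 = 616 ⇒ total 765
Band 2: 610 × 0.954 = 582
Band 3: 280 × 0.942 = 264
Band 4: 1930 × 0.932 = 1799
Band 5: 860 × 0.953 = 820
Net migration: Band 4 − 70 → 1729
Giving 765 / 582 / 264 / 1729 / 820.
After projecting period 2:
Births: 582 × 0.532 = 310  |  264 × 0.319 = 84 ⇒ total 394
Band 2: 765 × 0.954 = 730
Band 3: 582 × 0.942 = 548
Band 4: 264 × 0.932 = 246
Band 5: 1729 × 0.953 = 1648
Net migration: Band 4 − 70 → 176
Giving 394 / 730 / 548 / 176 / 1648.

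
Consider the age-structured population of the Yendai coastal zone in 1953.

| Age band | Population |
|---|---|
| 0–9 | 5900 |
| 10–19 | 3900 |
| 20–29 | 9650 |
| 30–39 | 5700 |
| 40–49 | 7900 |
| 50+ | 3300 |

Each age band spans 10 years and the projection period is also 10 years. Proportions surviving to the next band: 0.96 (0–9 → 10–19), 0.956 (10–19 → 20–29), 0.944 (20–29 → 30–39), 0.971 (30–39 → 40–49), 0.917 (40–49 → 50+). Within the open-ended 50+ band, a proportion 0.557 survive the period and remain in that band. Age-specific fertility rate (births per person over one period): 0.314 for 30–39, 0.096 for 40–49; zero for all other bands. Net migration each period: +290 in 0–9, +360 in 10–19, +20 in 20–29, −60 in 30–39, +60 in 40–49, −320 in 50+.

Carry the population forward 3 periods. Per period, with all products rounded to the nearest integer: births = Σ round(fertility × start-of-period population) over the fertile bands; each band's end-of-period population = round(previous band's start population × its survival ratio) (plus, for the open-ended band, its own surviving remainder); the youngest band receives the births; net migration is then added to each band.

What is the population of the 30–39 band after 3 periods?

5395

Period 1.
Births: 5700 × 0.314 = 1790 ; 7900 × 0.096 = 758 — total 2548
10–19: 5900 × 0.96 = 5664
20–29: 3900 × 0.956 = 3728
30–39: 9650 × 0.944 = 9110
40–49: 5700 × 0.971 = 5535
50+: 7900 × 0.917 + 3300 × 0.557 = 7244 + 1838 = 9082
Net migration: 0–9 + 290 → 2838; 10–19 + 360 → 6024; 20–29 + 20 → 3748; 30–39 − 60 → 9050; 40–49 + 60 → 5595; 50+ − 320 → 8762
→ [2838, 6024, 3748, 9050, 5595, 8762]
Period 2.
Births: 9050 × 0.314 = 2842 ; 5595 × 0.096 = 537 — total 3379
10–19: 2838 × 0.96 = 2724
20–29: 6024 × 0.956 = 5759
30–39: 3748 × 0.944 = 3538
40–49: 9050 × 0.971 = 8788
50+: 5595 × 0.917 + 8762 × 0.557 = 5131 + 4880 = 10011
Net migration: 0–9 + 290 → 3669; 10–19 + 360 → 3084; 20–29 + 20 → 5779; 30–39 − 60 → 3478; 40–49 + 60 → 8848; 50+ − 320 → 9691
→ [3669, 3084, 5779, 3478, 8848, 9691]
Period 3.
Births: 3478 × 0.314 = 1092 ; 8848 × 0.096 = 849 — total 1941
10–19: 3669 × 0.96 = 3522
20–29: 3084 × 0.956 = 2948
30–39: 5779 × 0.944 = 5455
40–49: 3478 × 0.971 = 3377
50+: 8848 × 0.917 + 9691 × 0.557 = 8114 + 5398 = 13512
Net migration: 0–9 + 290 → 2231; 10–19 + 360 → 3882; 20–29 + 20 → 2968; 30–39 − 60 → 5395; 40–49 + 60 → 3437; 50+ − 320 → 13192
→ [2231, 3882, 2968, 5395, 3437, 13192]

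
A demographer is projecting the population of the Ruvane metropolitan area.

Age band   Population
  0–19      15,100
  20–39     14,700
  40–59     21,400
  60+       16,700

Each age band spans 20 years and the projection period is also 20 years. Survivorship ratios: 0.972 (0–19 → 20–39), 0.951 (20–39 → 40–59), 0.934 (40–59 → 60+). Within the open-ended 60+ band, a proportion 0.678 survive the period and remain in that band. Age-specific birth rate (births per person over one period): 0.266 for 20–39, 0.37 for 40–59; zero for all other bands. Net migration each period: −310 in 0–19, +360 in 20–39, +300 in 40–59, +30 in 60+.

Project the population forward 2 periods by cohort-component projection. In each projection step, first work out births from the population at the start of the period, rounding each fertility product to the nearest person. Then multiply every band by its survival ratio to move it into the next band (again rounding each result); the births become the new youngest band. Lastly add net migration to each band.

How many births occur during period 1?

11828

— Period 1 —
Births: 14700 × 0.266 = 3910  |  21400 × 0.37 = 7918 → 11828
20–39: 15100 × 0.972 = 14677
40–59: 14700 × 0.951 = 13980
60+: 21400 × 0.934 + 16700 × 0.678 = 19988 + 11323 = 31311
Net migration: 0–19 − 310 → 11518; 20–39 + 360 → 15037; 40–59 + 300 → 14280; 60+ + 30 → 31341
→ [11518, 15037, 14280, 31341]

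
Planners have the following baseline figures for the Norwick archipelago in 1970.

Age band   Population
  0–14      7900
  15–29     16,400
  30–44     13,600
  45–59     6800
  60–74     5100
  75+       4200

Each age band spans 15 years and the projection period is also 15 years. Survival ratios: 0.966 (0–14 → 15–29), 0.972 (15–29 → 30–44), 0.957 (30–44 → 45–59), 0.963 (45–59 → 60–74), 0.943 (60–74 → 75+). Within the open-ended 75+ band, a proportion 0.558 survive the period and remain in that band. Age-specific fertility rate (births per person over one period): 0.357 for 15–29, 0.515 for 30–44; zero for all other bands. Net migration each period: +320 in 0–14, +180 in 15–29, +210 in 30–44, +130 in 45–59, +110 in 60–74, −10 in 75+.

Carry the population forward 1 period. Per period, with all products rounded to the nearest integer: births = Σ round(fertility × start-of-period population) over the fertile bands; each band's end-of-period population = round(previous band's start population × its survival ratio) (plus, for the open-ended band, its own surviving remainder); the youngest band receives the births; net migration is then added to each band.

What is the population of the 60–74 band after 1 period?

Call the groups 1 to 6, youngest first.
[period 1]
Births: 16400 × 0.357 = 5855  |  13600 × 0.515 = 7004 — total 12859
Group 2: 7900 × 0.966 = 7631
Group 3: 16400 × 0.972 = 15941
Group 4: 13600 × 0.957 = 13015
Group 5: 6800 × 0.963 = 6548
Group 6: 5100 × 0.943 + 4200 × 0.558 = 4809 + 2344 = 7153
Net migration: Group 1 + 320 → 13179; Group 2 + 180 → 7811; Group 3 + 210 → 16151; Group 4 + 130 → 13145; Group 5 + 110 → 6658; Group 6 − 10 → 7143
End of period: [13179, 7811, 16151, 13145, 6658, 7143]

6658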